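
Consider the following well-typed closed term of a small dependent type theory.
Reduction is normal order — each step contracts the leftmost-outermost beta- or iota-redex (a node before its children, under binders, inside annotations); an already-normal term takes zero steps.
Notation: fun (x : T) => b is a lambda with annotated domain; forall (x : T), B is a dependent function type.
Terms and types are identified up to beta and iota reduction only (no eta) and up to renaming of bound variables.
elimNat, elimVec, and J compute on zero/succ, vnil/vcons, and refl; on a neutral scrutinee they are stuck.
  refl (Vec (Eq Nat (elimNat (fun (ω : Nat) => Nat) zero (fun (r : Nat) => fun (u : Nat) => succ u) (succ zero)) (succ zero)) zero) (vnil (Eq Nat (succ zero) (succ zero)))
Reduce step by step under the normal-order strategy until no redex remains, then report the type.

normal-order reduction:
  refl (Vec (Eq Nat (elimNat (fun (ω : Nat) => Nat) zero (fun (r : Nat) => fun (u : Nat) => succ u) (succ zero)) (succ zero)) zero) (vnil (Eq Nat (succ zero) (succ zero)))
  ~> refl (Vec (Eq Nat ((fun (ω : Nat) => fun (r : Nat) => succ r) zero (elimNat (fun (u : Nat) => Nat) zero (fun (θ : Nat) => fun (μ : Nat) => succ μ) zero)) (succ zero)) zero) (vnil (Eq Nat (succ zero) (succ zero)))
  ~> refl (Vec (Eq Nat ((fun (ω : Nat) => succ ω) (elimNat (fun (r : Nat) => Nat) zero (fun (u : Nat) => fun (θ : Nat) => succ θ) zero)) (succ zero)) zero) (vnil (Eq Nat (succ zero) (succ zero)))
  ~> refl (Vec (Eq Nat (succ (elimNat (fun (ω : Nat) => Nat) zero (fun (r : Nat) => fun (u : Nat) => succ u) zero)) (succ zero)) zero) (vnil (Eq Nat (succ zero) (succ zero)))
  ~> refl (Vec (Eq Nat (succ zero) (succ zero)) zero) (vnil (Eq Nat (succ zero) (succ zero)))
type:
  Eq (Vec (Eq Nat (succ zero) (succ zero)) zero) (vnil (Eq Nat (succ zero) (succ zero))) (vnil (Eq Nat (succ zero) (succ zero)))


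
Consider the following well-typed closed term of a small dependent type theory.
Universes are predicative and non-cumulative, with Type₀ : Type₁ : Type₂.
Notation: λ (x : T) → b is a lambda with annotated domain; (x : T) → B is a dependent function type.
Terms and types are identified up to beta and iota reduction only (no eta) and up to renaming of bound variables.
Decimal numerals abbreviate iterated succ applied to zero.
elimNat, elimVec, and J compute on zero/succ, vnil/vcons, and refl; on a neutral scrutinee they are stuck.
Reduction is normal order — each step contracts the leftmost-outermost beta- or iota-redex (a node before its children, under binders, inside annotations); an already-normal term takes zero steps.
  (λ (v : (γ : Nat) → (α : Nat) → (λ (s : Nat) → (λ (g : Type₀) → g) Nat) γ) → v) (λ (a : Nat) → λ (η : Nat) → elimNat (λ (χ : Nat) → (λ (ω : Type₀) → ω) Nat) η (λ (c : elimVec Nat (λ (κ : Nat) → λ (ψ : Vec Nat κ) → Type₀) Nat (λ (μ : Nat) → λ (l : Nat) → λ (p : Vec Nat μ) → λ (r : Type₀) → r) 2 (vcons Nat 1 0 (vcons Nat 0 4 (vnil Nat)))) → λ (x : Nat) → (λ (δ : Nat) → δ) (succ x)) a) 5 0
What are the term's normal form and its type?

normal form:
  5
type:
  Nat


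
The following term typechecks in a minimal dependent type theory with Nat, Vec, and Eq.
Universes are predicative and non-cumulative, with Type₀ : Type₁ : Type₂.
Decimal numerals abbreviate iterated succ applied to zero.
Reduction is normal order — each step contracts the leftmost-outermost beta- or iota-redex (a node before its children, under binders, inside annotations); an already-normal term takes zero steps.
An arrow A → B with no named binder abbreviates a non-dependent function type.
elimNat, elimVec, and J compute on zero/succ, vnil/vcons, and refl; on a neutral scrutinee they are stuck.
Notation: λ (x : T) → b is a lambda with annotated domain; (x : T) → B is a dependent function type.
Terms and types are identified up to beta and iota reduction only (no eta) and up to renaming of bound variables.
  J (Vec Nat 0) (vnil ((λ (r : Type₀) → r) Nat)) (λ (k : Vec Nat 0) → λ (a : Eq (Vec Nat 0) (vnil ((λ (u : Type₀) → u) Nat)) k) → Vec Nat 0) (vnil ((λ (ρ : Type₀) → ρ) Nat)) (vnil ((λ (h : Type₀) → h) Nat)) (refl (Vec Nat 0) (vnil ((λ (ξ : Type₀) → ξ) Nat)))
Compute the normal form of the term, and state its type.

reduced normal form:
  vnil Nat
inferred type:
  Vec Nat 0


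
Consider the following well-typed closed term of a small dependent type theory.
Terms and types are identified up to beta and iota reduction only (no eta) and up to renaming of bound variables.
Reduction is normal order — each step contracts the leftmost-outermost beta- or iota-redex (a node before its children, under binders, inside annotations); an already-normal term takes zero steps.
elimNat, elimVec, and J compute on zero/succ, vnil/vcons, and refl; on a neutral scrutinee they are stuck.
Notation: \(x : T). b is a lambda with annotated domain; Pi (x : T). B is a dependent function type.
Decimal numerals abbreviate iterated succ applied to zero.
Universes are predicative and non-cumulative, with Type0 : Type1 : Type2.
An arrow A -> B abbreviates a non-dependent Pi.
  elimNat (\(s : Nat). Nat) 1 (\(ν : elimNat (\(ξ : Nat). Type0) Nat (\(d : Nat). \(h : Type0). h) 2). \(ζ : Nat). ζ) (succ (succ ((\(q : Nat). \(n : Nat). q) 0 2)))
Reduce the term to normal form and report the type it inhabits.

reduced normal form:
  1
the term's type:
  Nat


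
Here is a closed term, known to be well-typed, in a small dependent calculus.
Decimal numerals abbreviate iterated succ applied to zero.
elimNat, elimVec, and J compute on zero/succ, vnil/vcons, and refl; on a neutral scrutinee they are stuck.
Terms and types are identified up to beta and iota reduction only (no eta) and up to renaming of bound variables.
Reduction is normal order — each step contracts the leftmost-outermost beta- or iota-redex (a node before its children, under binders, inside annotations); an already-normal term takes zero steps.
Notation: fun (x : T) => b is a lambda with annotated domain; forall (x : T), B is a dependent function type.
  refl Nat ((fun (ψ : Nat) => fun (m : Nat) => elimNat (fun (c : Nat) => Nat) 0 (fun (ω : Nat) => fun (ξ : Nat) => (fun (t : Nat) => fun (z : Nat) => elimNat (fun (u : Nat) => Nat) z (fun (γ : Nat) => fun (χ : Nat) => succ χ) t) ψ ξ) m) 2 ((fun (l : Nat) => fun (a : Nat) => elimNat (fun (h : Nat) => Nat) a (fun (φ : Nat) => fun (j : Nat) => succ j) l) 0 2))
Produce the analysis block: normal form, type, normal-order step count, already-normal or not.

reduced normal form:
  refl Nat 4
inferred type:
  Eq Nat 4 4
steps to reach normal form (normal order): 21
started in normal form: no
first contracted redex: a beta-redex


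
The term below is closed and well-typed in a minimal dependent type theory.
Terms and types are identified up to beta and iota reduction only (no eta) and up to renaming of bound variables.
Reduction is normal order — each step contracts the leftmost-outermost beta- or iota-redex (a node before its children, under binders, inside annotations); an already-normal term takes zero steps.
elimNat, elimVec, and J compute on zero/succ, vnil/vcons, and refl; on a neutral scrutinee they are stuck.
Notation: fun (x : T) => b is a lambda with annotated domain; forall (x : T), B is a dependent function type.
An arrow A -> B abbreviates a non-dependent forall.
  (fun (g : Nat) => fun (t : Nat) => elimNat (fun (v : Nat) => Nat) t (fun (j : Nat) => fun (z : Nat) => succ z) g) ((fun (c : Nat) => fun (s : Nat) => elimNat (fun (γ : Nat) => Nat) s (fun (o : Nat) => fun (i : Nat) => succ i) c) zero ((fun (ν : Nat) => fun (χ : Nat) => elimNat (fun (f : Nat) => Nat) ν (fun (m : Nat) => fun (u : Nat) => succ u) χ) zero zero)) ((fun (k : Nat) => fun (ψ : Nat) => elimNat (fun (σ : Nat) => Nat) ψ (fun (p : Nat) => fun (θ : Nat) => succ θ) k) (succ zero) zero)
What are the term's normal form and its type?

reduced normal form:
  succ zero
the term's type:
  Nat


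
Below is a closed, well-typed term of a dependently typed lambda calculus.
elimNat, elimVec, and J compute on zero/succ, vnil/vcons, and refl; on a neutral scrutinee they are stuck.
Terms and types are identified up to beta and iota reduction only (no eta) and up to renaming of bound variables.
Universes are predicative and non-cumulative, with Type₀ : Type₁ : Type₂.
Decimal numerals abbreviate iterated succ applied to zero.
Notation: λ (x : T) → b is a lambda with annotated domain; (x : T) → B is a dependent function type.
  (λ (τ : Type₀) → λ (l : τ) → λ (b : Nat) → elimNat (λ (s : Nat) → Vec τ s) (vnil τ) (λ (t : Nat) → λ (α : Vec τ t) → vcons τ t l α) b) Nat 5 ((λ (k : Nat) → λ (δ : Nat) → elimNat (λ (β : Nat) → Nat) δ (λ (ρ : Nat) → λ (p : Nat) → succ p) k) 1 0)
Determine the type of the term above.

type:
  Vec Nat 1


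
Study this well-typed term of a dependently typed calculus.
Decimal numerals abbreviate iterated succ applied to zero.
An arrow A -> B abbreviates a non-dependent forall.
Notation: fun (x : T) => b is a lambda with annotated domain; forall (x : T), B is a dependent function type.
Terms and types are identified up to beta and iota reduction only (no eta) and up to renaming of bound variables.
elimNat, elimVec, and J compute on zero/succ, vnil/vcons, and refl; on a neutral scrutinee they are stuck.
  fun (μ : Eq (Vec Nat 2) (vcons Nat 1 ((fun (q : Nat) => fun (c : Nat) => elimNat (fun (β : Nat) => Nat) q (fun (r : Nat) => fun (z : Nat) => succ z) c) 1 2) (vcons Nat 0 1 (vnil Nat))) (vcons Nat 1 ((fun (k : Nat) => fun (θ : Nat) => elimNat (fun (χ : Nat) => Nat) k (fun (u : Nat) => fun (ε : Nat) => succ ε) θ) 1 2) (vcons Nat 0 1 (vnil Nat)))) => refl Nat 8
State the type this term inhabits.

type:
  Eq (Vec Nat 2) (vcons Nat 1 3 (vcons Nat 0 1 (vnil Nat))) (vcons Nat 1 3 (vcons Nat 0 1 (vnil Nat))) -> Eq Nat 8 8


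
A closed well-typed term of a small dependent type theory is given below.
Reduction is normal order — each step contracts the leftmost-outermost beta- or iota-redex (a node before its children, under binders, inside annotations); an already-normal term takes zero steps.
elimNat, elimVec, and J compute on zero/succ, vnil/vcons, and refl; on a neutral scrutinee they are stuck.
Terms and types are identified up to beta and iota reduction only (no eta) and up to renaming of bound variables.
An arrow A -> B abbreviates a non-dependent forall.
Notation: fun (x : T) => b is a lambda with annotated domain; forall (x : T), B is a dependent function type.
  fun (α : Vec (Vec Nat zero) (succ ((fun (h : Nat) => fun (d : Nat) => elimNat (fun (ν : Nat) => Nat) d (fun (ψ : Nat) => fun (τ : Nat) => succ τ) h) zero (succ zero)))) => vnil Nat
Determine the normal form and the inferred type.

reduced normal form:
  fun (α : Vec (Vec Nat zero) (succ (succ zero))) => vnil Nat
inferred type:
  Vec (Vec Nat zero) (succ (succ zero)) -> Vec Nat zero
observation: reduction starts at a beta-redex, and 3 normal-order steps reach the normal form.


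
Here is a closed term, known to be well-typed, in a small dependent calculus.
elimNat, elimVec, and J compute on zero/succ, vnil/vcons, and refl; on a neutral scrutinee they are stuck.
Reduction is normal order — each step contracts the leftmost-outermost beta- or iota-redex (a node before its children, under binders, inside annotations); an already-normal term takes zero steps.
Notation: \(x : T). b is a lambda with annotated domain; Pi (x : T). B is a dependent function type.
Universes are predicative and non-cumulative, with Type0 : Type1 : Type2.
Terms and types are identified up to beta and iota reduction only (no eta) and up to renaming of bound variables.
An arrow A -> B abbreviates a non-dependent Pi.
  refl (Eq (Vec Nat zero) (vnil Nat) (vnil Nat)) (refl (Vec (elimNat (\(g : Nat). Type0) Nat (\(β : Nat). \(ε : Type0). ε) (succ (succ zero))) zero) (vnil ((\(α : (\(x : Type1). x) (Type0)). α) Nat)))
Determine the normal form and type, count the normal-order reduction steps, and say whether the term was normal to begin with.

normal form:
  refl (Eq (Vec Nat zero) (vnil Nat) (vnil Nat)) (refl (Vec Nat zero) (vnil Nat))
the term's type:
  Eq (Eq (Vec Nat zero) (vnil Nat) (vnil Nat)) (refl (Vec Nat zero) (vnil Nat)) (refl (Vec Nat zero) (vnil Nat))
normal-order step count: 8
already normal: no
first contracted redex: an elimNat iota-redex


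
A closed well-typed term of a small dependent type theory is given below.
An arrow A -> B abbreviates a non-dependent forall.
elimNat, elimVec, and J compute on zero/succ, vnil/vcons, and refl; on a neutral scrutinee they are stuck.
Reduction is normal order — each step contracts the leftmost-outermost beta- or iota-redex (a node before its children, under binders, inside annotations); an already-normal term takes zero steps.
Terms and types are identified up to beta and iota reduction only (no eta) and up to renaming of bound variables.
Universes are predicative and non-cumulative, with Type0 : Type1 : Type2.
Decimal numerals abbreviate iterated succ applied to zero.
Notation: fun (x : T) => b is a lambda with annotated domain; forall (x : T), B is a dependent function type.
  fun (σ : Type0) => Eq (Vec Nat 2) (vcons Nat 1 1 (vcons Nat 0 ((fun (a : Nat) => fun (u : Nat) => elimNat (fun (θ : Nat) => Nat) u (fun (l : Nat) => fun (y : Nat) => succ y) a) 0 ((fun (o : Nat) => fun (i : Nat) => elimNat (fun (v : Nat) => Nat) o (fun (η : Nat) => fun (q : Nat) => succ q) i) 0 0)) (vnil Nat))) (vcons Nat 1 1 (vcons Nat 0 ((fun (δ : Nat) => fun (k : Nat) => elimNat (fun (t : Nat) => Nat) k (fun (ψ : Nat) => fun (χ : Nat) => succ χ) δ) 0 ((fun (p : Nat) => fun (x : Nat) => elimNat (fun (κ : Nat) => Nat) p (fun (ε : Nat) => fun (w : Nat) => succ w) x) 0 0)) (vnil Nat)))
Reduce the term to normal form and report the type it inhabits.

normal form:
  fun (σ : Type0) => Eq (Vec Nat 2) (vcons Nat 1 1 (vcons Nat 0 0 (vnil Nat))) (vcons Nat 1 1 (vcons Nat 0 0 (vnil Nat)))
type:
  Type0 -> Type0
observation: reduction starts at a beta-redex, and 12 normal-order steps reach the normal form.


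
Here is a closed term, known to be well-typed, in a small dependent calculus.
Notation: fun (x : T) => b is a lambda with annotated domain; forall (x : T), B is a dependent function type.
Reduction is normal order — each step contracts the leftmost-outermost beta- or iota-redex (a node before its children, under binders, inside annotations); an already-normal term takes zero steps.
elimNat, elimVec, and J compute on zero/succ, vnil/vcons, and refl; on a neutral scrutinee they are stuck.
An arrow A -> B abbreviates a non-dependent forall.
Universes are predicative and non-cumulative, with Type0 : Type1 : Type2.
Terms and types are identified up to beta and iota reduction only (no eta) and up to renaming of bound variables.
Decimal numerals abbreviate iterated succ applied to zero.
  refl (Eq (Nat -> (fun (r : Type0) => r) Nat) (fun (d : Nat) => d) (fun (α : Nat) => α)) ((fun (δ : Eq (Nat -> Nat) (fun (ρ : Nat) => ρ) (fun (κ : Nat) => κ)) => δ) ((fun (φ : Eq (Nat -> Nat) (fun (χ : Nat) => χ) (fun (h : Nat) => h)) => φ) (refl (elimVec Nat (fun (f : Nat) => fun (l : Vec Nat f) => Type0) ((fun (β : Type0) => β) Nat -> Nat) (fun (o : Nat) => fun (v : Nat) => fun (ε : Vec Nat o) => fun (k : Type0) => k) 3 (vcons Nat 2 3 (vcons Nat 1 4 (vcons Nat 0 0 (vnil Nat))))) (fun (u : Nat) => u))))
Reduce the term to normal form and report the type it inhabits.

resulting normal form:
  refl (Eq (Nat -> Nat) (fun (r : Nat) => r) (fun (d : Nat) => d)) (refl (Nat -> Nat) (fun (α : Nat) => α))
type:
  Eq (Eq (Nat -> Nat) (fun (r : Nat) => r) (fun (d : Nat) => d)) (refl (Nat -> Nat) (fun (α : Nat) => α)) (refl (Nat -> Nat) (fun (δ : Nat) => δ))
observation: normalization takes exactly 20 steps under the normal-order strategy.


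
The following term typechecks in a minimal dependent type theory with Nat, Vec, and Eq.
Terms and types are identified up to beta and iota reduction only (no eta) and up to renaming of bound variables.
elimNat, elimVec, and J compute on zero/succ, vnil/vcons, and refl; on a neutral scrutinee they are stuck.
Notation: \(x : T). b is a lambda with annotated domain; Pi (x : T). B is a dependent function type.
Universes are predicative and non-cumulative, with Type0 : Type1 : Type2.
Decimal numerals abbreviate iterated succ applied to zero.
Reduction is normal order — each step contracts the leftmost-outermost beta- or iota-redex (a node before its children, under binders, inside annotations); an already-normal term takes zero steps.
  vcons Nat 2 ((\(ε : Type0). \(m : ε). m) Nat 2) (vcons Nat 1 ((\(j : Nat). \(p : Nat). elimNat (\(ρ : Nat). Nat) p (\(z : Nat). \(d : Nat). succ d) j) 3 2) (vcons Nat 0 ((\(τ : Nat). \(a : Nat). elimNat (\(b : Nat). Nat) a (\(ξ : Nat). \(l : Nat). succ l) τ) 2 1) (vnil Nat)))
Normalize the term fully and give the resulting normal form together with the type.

resulting normal form:
  vcons Nat 2 2 (vcons Nat 1 5 (vcons Nat 0 3 (vnil Nat)))
inferred type:
  Vec Nat 3
observation: reduction starts at a beta-redex, and 23 normal-order steps reach the normal form.


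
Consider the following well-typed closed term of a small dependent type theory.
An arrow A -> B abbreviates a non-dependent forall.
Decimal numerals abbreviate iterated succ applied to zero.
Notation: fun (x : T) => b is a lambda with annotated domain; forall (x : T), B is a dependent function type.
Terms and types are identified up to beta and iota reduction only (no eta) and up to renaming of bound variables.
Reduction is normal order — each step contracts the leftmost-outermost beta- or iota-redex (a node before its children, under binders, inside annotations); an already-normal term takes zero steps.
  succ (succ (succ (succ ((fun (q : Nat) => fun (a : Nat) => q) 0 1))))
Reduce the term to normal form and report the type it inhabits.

resulting normal form:
  4
the term's type:
  Nat
observation: 2 normal-order steps normalize the term, beginning with a beta-redex.


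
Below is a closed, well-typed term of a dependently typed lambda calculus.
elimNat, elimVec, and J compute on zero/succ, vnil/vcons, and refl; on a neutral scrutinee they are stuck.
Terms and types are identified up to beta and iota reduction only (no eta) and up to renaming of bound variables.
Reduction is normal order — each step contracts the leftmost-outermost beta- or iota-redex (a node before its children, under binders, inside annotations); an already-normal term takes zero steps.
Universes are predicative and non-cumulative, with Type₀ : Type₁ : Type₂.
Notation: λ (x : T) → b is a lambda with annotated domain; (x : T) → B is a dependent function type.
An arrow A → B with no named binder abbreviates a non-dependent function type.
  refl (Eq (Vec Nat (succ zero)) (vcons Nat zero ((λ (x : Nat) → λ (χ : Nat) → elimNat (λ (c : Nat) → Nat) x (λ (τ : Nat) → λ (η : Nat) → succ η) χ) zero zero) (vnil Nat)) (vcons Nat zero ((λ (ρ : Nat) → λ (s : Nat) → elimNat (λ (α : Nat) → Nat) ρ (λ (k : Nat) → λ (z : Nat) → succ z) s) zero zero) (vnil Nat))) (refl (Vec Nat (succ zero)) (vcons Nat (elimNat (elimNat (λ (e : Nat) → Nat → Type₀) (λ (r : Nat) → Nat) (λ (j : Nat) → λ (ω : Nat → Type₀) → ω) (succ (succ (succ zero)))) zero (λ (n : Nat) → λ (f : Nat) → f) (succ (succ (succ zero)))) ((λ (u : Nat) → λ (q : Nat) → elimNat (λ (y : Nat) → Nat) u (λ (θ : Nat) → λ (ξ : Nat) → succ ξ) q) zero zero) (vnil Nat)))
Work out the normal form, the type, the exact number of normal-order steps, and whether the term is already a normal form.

reduced normal form:
  refl (Eq (Vec Nat (succ zero)) (vcons Nat zero zero (vnil Nat)) (vcons Nat zero zero (vnil Nat))) (refl (Vec Nat (succ zero)) (vcons Nat zero zero (vnil Nat)))
inferred type:
  Eq (Eq (Vec Nat (succ zero)) (vcons Nat zero zero (vnil Nat)) (vcons Nat zero zero (vnil Nat))) (refl (Vec Nat (succ zero)) (vcons Nat zero zero (vnil Nat))) (refl (Vec Nat (succ zero)) (vcons Nat zero zero (vnil Nat)))
normal-order step count: 19
started in normal form: no
first redex: a beta-redex


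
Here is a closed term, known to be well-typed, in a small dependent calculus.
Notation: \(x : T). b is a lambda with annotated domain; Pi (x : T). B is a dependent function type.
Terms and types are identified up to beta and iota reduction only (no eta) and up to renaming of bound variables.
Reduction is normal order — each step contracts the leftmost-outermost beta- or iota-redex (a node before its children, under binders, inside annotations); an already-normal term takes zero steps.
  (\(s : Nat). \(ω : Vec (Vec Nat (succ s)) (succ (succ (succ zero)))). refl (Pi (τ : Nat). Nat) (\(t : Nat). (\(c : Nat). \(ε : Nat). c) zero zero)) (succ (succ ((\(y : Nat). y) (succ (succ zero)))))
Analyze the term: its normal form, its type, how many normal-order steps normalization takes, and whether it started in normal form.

resulting normal form:
  \(s : Vec (Vec Nat (succ (succ (succ (succ (succ zero)))))) (succ (succ (succ zero)))). refl (Pi (ω : Nat). Nat) (\(τ : Nat). zero)
inferred type:
  Pi (s : Vec (Vec Nat (succ (succ (succ (succ (succ zero)))))) (succ (succ (succ zero)))). Eq (Pi (ω : Nat). Nat) (\(τ : Nat). zero) (\(t : Nat). zero)
reduction steps (normal order): 4
term was already normal: no
first redex: a beta-redex


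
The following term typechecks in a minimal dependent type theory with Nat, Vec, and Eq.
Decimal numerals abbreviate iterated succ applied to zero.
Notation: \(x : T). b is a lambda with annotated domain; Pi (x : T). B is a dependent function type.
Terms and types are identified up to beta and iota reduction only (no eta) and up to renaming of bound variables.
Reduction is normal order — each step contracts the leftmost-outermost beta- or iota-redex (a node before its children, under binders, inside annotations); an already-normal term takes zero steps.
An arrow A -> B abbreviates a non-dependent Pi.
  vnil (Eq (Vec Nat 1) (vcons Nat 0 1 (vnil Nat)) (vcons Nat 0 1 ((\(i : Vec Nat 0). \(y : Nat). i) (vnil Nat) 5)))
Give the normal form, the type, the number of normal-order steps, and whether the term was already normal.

resulting normal form:
  vnil (Eq (Vec Nat 1) (vcons Nat 0 1 (vnil Nat)) (vcons Nat 0 1 (vnil Nat)))
the term's type:
  Vec (Eq (Vec Nat 1) (vcons Nat 0 1 (vnil Nat)) (vcons Nat 0 1 (vnil Nat))) 0
reduction steps (normal order): 2
started in normal form: no
first contracted redex: a beta-redex


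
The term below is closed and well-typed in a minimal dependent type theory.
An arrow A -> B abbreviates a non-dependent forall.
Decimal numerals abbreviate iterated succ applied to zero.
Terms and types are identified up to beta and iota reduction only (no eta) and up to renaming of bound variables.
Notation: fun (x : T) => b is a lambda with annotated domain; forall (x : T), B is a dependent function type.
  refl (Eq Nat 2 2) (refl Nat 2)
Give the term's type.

type:
  Eq (Eq Nat 2 2) (refl Nat 2) (refl Nat 2)


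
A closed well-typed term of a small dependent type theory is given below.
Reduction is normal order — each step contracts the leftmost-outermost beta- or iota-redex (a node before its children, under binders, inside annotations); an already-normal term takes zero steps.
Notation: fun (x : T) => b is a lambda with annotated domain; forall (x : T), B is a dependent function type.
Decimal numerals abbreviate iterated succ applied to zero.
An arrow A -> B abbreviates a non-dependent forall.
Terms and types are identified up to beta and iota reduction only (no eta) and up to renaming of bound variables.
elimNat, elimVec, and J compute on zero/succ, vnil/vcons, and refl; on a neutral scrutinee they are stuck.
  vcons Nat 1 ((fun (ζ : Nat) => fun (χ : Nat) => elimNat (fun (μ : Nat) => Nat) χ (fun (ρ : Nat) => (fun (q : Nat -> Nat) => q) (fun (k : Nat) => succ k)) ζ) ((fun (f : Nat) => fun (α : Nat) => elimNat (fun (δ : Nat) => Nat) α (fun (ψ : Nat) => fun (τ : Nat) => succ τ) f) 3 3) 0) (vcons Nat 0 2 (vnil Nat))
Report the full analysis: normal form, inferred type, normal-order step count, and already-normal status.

normal form:
  vcons Nat 1 6 (vcons Nat 0 2 (vnil Nat))
inferred type:
  Vec Nat 2
steps to reach normal form (normal order): 34
started in normal form: no
first redex: a beta-redex


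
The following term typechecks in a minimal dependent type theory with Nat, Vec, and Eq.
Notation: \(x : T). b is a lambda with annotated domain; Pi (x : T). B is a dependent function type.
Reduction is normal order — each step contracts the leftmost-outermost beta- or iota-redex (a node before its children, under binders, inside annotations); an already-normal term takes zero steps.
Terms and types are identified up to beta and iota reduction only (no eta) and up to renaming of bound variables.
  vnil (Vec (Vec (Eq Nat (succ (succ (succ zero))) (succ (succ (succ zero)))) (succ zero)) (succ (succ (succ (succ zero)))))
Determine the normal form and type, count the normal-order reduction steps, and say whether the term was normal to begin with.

resulting normal form:
  vnil (Vec (Vec (Eq Nat (succ (succ (succ zero))) (succ (succ (succ zero)))) (succ zero)) (succ (succ (succ (succ zero)))))
type:
  Vec (Vec (Vec (Eq Nat (succ (succ (succ zero))) (succ (succ (succ zero)))) (succ zero)) (succ (succ (succ (succ zero))))) zero
reduction steps (normal order): 0
term was already normal: yes


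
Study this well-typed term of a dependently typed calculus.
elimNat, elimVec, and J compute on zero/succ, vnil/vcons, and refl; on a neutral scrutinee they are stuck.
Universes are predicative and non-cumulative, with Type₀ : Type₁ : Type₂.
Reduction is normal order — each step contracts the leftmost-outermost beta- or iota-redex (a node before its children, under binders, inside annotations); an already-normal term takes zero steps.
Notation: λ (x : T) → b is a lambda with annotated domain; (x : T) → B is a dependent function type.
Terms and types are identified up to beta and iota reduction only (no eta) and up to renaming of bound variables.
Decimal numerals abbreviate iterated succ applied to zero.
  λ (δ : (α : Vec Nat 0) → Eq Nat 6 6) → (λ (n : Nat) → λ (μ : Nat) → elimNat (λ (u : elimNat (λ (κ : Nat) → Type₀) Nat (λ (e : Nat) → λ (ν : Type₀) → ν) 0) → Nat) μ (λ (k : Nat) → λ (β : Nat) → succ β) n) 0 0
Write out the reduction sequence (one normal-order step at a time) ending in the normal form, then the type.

normal-order reduction:
  λ (δ : (α : Vec Nat 0) → Eq Nat 6 6) → (λ (n : Nat) → λ (μ : Nat) → elimNat (λ (u : elimNat (λ (κ : Nat) → Type₀) Nat (λ (e : Nat) → λ (ν : Type₀) → ν) 0) → Nat) μ (λ (k : Nat) → λ (β : Nat) → succ β) n) 0 0
  ~> λ (δ : (α : Vec Nat 0) → Eq Nat 6 6) → (λ (n : Nat) → elimNat (λ (μ : elimNat (λ (u : Nat) → Type₀) Nat (λ (κ : Nat) → λ (e : Type₀) → e) 0) → Nat) n (λ (ν : Nat) → λ (k : Nat) → succ k) 0) 0
  ~> λ (δ : (α : Vec Nat 0) → Eq Nat 6 6) → elimNat (λ (n : elimNat (λ (μ : Nat) → Type₀) Nat (λ (u : Nat) → λ (κ : Type₀) → κ) 0) → Nat) 0 (λ (e : Nat) → λ (ν : Nat) → succ ν) 0
  ~> λ (δ : (α : Vec Nat 0) → Eq Nat 6 6) → 0
inferred type:
  (δ : (α : Vec Nat 0) → Eq Nat 6 6) → Nat


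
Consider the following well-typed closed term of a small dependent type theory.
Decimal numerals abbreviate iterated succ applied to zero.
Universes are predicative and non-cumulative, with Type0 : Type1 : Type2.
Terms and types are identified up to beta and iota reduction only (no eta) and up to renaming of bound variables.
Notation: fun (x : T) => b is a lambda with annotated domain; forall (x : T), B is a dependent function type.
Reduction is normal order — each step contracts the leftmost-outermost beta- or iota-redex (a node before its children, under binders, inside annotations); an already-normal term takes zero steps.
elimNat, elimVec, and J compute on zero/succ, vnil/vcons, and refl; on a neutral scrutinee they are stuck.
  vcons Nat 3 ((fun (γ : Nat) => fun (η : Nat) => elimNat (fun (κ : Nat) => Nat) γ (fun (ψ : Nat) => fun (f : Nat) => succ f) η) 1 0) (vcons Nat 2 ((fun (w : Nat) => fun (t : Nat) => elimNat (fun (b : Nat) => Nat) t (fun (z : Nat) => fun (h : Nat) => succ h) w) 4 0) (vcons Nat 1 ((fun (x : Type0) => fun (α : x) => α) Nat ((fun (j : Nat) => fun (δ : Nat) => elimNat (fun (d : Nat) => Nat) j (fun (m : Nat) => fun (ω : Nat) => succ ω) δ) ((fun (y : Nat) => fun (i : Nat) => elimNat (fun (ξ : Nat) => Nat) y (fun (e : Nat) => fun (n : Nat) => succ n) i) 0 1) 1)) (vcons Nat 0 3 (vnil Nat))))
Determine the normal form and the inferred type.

reduced normal form:
  vcons Nat 3 1 (vcons Nat 2 4 (vcons Nat 1 2 (vcons Nat 0 3 (vnil Nat))))
inferred type:
  Vec Nat 4
observation: the term reaches its normal form after 32 normal-order steps.


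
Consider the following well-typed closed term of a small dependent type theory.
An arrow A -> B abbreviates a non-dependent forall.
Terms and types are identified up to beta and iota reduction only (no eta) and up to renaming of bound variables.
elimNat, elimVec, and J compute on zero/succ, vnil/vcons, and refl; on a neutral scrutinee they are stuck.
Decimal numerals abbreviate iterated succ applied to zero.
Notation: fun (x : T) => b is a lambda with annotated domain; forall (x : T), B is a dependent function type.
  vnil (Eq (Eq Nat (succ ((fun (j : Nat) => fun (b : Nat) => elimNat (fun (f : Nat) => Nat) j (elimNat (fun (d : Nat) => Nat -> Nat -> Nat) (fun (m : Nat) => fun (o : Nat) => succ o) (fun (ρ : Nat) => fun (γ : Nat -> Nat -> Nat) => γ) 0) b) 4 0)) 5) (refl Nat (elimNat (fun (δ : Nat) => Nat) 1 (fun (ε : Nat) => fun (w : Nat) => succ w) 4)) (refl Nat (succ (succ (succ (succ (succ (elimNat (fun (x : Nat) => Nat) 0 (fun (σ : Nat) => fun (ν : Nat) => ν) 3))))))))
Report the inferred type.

type:
  Vec (Eq (Eq Nat 5 5) (refl Nat 5) (refl Nat 5)) 0


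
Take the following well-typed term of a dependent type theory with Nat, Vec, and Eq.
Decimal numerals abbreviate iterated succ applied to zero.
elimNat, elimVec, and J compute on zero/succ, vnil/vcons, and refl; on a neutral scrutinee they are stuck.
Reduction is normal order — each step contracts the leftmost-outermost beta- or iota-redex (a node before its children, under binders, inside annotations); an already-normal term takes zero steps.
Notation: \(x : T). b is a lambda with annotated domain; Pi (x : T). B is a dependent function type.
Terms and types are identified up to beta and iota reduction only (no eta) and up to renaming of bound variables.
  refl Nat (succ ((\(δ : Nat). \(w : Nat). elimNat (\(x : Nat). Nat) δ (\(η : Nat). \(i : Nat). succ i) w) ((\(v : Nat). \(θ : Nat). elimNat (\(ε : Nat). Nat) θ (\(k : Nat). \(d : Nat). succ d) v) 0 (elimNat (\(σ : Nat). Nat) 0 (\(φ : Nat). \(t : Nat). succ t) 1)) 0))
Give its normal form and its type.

normal form:
  refl Nat 2
inferred type:
  Eq Nat 2 2
observation: the term reaches its normal form after 10 normal-order steps.


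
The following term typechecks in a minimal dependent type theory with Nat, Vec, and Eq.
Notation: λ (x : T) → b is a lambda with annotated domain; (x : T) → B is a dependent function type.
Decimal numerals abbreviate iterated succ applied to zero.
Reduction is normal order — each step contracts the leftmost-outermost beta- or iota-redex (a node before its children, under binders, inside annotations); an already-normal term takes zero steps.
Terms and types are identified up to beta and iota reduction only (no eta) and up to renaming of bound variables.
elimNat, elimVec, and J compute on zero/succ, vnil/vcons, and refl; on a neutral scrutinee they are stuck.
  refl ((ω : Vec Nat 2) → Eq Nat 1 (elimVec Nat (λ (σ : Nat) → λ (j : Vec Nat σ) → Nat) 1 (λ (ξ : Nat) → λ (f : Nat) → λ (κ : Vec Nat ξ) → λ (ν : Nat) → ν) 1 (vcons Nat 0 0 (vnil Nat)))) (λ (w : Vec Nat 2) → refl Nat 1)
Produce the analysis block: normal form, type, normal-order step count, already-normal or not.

normal form:
  refl ((ω : Vec Nat 2) → Eq Nat 1 1) (λ (σ : Vec Nat 2) → refl Nat 1)
inferred type:
  Eq ((ω : Vec Nat 2) → Eq Nat 1 1) (λ (σ : Vec Nat 2) → refl Nat 1) (λ (j : Vec Nat 2) → refl Nat 1)
normal-order step count: 6
started in normal form: no
first redex: an elimVec iota-redex


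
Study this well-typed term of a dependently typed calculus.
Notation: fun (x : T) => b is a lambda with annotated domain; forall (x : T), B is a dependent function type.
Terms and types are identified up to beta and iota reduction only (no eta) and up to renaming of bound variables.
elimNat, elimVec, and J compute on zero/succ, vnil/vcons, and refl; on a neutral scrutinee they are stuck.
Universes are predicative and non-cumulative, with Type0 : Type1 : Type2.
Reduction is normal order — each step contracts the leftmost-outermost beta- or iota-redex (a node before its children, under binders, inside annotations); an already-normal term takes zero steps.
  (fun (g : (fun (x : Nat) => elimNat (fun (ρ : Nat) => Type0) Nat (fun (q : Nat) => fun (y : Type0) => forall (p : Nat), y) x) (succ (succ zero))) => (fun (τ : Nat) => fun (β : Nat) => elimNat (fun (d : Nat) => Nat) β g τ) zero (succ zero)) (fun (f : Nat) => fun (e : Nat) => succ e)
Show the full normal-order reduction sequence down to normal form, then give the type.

normal-order reduction:
  (fun (g : (fun (x : Nat) => elimNat (fun (ρ : Nat) => Type0) Nat (fun (q : Nat) => fun (y : Type0) => forall (p : Nat), y) x) (succ (succ zero))) => (fun (τ : Nat) => fun (β : Nat) => elimNat (fun (d : Nat) => Nat) β g τ) zero (succ zero)) (fun (f : Nat) => fun (e : Nat) => succ e)
  ~> (fun (g : Nat) => fun (x : Nat) => elimNat (fun (ρ : Nat) => Nat) x (fun (q : Nat) => fun (y : Nat) => succ y) g) zero (succ zero)
  ~> (fun (g : Nat) => elimNat (fun (x : Nat) => Nat) g (fun (ρ : Nat) => fun (q : Nat) => succ q) zero) (succ zero)
  ~> elimNat (fun (g : Nat) => Nat) (succ zero) (fun (x : Nat) => fun (ρ : Nat) => succ ρ) zero
  ~> succ zero
the term's type:
  Nat


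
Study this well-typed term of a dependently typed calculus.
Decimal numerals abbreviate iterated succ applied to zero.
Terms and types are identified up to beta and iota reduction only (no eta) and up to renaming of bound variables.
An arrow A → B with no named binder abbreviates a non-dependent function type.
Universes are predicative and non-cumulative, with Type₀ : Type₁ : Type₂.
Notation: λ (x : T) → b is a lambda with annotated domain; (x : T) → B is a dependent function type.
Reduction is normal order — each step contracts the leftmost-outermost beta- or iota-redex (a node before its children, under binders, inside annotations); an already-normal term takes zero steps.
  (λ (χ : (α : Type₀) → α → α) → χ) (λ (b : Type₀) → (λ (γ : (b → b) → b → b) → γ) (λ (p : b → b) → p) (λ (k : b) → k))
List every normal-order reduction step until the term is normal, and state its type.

reduction (normal order):
  (λ (χ : (α : Type₀) → α → α) → χ) (λ (b : Type₀) → (λ (γ : (b → b) → b → b) → γ) (λ (p : b → b) → p) (λ (k : b) → k))
  ~> λ (χ : Type₀) → (λ (α : (χ → χ) → χ → χ) → α) (λ (b : χ → χ) → b) (λ (γ : χ) → γ)
  ~> λ (χ : Type₀) → (λ (α : χ → χ) → α) (λ (b : χ) → b)
  ~> λ (χ : Type₀) → λ (α : χ) → α
inferred type:
  (χ : Type₀) → χ → χ


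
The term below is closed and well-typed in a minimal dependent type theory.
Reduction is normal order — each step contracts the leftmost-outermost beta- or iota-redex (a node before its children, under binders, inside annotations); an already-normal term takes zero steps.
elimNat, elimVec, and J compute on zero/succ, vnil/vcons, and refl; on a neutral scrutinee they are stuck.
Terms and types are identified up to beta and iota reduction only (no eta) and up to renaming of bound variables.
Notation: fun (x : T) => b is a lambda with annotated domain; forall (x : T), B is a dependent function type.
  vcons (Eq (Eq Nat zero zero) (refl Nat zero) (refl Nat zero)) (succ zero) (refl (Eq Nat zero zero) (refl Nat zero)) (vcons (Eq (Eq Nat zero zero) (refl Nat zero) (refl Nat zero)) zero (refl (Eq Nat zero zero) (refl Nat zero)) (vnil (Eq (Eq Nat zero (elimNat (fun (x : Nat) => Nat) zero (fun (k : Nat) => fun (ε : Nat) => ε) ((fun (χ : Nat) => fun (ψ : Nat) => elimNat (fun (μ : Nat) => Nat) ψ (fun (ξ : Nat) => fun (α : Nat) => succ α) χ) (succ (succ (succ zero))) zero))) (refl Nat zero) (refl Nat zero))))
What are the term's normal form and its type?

normal form:
  vcons (Eq (Eq Nat zero zero) (refl Nat zero) (refl Nat zero)) (succ zero) (refl (Eq Nat zero zero) (refl Nat zero)) (vcons (Eq (Eq Nat zero zero) (refl Nat zero) (refl Nat zero)) zero (refl (Eq Nat zero zero) (refl Nat zero)) (vnil (Eq (Eq Nat zero zero) (refl Nat zero) (refl Nat zero))))
type:
  Vec (Eq (Eq Nat zero zero) (refl Nat zero) (refl Nat zero)) (succ (succ zero))
observation: contracting a beta-redex first, the term normalizes in 22 steps.


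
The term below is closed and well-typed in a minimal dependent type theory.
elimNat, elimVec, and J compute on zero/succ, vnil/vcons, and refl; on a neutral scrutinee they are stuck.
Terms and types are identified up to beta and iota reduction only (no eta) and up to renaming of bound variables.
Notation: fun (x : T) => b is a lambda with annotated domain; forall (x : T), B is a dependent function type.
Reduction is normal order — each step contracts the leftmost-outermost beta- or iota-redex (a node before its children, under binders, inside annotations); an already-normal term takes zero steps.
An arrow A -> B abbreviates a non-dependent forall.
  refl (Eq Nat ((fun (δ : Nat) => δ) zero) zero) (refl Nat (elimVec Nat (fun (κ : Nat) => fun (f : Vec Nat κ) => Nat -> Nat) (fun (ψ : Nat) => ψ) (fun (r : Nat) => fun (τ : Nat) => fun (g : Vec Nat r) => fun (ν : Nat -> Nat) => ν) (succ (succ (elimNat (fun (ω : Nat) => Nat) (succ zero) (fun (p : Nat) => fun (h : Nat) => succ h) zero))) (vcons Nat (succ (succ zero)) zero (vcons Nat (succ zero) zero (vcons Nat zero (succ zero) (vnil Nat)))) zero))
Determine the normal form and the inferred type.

reduced normal form:
  refl (Eq Nat zero zero) (refl Nat zero)
the term's type:
  Eq (Eq Nat zero zero) (refl Nat zero) (refl Nat zero)


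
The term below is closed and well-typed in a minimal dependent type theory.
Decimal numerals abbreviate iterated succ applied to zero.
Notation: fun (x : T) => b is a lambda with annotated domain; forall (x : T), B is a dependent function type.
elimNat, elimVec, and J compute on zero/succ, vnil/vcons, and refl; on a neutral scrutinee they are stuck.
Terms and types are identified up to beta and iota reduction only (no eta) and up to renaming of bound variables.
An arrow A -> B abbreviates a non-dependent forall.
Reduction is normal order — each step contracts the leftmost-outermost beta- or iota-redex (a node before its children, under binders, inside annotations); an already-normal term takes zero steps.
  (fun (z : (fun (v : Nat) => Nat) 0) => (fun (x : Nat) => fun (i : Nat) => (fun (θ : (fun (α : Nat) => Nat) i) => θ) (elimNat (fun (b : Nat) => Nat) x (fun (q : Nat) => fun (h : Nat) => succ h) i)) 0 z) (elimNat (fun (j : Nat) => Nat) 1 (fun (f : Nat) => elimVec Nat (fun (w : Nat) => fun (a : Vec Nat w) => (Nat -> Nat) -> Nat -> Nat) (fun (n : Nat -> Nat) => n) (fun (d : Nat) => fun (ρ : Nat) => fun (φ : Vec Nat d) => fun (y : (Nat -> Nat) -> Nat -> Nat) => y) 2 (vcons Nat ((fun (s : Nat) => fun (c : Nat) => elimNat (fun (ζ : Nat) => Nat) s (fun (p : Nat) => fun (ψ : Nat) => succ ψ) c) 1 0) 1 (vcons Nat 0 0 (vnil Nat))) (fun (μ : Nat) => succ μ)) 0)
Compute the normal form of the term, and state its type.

normal form:
  1
inferred type:
  Nat
observation: the leftmost-outermost redex is a beta-redex, and normalization takes 9 steps.


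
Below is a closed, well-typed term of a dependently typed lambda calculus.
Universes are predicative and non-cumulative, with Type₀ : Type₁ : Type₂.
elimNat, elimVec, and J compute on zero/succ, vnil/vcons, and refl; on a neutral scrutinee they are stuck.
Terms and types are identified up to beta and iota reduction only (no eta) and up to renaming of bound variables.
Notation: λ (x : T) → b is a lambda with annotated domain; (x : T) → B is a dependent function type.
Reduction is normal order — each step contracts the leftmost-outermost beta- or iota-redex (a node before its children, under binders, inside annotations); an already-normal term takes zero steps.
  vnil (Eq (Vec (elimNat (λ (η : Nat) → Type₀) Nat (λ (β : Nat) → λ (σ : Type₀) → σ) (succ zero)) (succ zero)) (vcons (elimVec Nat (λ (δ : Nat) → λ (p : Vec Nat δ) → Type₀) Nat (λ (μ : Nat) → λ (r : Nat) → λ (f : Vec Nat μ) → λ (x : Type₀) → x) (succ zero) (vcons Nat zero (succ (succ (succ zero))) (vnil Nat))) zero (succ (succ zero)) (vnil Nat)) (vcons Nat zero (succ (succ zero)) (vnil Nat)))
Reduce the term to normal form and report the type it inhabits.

reduced normal form:
  vnil (Eq (Vec Nat (succ zero)) (vcons Nat zero (succ (succ zero)) (vnil Nat)) (vcons Nat zero (succ (succ zero)) (vnil Nat)))
type:
  Vec (Eq (Vec Nat (succ zero)) (vcons Nat zero (succ (succ zero)) (vnil Nat)) (vcons Nat zero (succ (succ zero)) (vnil Nat))) zero
observation: 10 normal-order steps separate the term from its normal form.
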